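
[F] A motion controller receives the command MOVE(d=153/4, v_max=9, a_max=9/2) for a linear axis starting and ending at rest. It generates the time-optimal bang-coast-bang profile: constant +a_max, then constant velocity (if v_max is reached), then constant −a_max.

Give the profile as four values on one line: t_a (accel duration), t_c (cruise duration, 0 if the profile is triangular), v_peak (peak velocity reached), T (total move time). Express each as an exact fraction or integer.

t_a=2 t_c=9/4 v_peak=9 T=25/4

v_max²/a_max = 9²/(9/2) = 18
153/4 ≥ 18 so v_max reached
t_a = 9/(9/2) = 2; v_peak = 9
d_cruise = 153/4 − 18 = 81/4; t_c = (81/4)/9 = 9/4
T = 2·2 + 9/4 = 25/4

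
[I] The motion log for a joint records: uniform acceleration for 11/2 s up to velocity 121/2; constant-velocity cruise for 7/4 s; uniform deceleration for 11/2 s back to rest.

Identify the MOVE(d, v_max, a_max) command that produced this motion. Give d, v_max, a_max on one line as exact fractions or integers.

a_max = (121/2)/(11/2) = 11
d_a = ½·121/2·11/2 = 1331/8; d_c = 121/2·7/4 = 847/8
d = 2·1331/8 + 847/8 = 3509/8
t_c = 7/4 > 0 → v_max = v_peak = 121/2

d=3509/8 v_max=121/2 a_max=11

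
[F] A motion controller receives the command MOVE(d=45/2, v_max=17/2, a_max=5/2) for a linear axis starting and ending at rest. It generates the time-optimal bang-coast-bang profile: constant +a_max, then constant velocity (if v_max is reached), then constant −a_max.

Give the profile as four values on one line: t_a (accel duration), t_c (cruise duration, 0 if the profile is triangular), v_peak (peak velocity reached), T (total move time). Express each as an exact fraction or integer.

v_max²/a_max = (17/2)²/(5/2) = 289/10
45/2 < 289/10 so t_c = 0
v_peak = √(45/2·5/2) = √(225/4) = 15/2
t_a = (15/2)/(5/2) = 3; t_c = 0
T = 2·3 = 6

t_a=3 t_c=0 v_peak=15/2 T=6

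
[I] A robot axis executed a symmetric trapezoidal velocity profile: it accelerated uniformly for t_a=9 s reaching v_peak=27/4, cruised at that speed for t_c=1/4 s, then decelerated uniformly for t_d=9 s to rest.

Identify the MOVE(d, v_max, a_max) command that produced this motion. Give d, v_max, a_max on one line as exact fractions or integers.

a_max = (27/4)/9 = 3/4
d_a = ½·27/4·9 = 243/8; d_c = 27/4·1/4 = 27/16
d = 2·243/8 + 27/16 = 999/16
t_c = 1/4 > 0 → v_max = v_peak = 27/4

d=999/16 v_max=27/4 a_max=3/4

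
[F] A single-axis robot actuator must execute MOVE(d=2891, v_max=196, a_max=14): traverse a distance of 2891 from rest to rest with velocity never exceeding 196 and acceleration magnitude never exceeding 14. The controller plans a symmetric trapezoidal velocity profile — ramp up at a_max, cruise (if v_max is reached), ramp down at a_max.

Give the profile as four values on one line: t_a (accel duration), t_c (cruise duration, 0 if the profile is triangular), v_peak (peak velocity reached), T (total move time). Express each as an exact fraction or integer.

v_max²/a_max = 196²/14 = 2744
2891 ≥ 2744 so v_max reached
t_a = 196/14 = 14; v_peak = 196
d_cruise = 2891 − 2744 = 147; t_c = 147/196 = 3/4
T = 2·14 + 3/4 = 115/4

t_a=14 t_c=3/4 v_peak=196 T=115/4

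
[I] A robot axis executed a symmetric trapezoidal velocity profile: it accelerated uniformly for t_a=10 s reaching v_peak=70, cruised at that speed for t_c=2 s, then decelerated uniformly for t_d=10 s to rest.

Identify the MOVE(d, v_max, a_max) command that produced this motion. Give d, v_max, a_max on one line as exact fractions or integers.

d=840 v_max=70 a_max=7

a_max = 70/10 = 7
d_a = ½·70·10 = 350; d_c = 70·2 = 140
d = 2·350 + 140 = 840
t_c = 2 > 0 so v_max = 70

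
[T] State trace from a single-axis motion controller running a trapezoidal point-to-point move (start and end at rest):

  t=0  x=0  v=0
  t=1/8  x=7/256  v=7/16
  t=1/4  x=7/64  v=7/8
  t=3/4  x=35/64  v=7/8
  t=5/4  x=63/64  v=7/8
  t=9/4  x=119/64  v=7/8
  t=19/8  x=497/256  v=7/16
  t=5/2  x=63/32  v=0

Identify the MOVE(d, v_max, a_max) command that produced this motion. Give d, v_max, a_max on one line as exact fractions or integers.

d=63/32 v_max=7/8 a_max=7/2

final state: t=5/2, x=63/32, v=0 → d = 63/32
a_max = (7/16−0)/(1/8−0) = 7/2
max v = 7/8 over t∈[1/4,9/4] → v_max = 7/8
check: 7/8·(1/4+2) = 63/32 ✓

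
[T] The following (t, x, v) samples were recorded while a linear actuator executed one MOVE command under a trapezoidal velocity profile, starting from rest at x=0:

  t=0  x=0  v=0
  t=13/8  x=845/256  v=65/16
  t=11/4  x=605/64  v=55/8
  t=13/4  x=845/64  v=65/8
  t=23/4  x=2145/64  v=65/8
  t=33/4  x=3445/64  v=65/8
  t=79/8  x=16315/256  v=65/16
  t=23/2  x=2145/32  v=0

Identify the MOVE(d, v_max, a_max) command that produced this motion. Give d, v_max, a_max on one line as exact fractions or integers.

d=2145/32 v_max=65/8 a_max=5/2

final state: t=23/2, x=2145/32, v=0 → d = 2145/32
a_max = (65/16−0)/(13/8−0) = 5/2
max v = 65/8 over t∈[13/4,33/4] → v_max = 65/8
check: 65/8·(13/4+5) = 2145/32 ✓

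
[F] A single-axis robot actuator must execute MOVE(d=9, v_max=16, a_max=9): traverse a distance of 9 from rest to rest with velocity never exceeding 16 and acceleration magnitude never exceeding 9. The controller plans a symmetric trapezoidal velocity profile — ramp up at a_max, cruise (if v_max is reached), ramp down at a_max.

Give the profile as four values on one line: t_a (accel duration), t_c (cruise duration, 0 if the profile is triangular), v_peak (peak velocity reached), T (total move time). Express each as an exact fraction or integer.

t_a=1 t_c=0 v_peak=9 T=2

(v_max)²/a_max = 16²/9 = 256/9
9 < 256/9 so t_c = 0
v_peak = √(9·9) = √81 = 9
t_a = 9/9 = 1; t_c = 0
T = 2·1 = 2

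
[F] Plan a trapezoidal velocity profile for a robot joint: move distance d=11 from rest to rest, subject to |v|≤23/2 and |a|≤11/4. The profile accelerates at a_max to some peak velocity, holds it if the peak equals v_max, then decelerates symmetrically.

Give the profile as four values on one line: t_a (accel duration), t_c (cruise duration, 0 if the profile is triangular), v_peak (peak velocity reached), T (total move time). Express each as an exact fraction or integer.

t_a=2 t_c=0 v_peak=11/2 T=4

vₘ²/aₘ = (23/2)²/(11/4) = 529/11
11 < 529/11 so t_c = 0
v_peak = √(11·11/4) = √(121/4) = 11/2
t_a = (11/2)/(11/4) = 2; t_c = 0
T = 2·2 = 4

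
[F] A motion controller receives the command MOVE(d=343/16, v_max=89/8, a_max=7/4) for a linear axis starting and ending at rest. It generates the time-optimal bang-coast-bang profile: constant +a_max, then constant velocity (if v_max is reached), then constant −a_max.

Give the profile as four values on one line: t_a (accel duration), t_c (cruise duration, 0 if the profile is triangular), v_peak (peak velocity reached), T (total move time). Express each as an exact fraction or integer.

vₘ²/aₘ = (89/8)²/(7/4) = 7921/112
343/16 < 7921/112 ⇒ no cruise
v_peak = √(343/16·7/4) = √(2401/64) = 49/8
t_a = (49/8)/(7/4) = 7/2; t_c = 0
T = 2·7/2 = 7

t_a=7/2 t_c=0 v_peak=49/8 T=7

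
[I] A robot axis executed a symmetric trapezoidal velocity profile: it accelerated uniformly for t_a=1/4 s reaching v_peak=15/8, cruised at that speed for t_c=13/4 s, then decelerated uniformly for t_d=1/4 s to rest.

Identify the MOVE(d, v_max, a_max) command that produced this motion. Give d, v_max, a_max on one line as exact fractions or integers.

a_max = (15/8)/(1/4) = 15/2
d_a = ½·15/8·1/4 = 15/64; d_c = 15/8·13/4 = 195/32
d = 2·15/64 + 195/32 = 105/16
t_c = 13/4 > 0 so v_max = 15/8

d=105/16 v_max=15/8 a_max=15/2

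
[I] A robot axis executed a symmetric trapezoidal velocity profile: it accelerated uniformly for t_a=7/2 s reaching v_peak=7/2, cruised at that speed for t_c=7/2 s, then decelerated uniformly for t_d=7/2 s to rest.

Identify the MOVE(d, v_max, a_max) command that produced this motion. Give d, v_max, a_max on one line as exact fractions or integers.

a_max = (7/2)/(7/2) = 1
d_a = ½·7/2·7/2 = 49/8; d_c = 7/2·7/2 = 49/4
d = 2·49/8 + 49/4 = 49/2
t_c = 7/2 > 0 so v_max = 7/2

d=49/2 v_max=7/2 a_max=1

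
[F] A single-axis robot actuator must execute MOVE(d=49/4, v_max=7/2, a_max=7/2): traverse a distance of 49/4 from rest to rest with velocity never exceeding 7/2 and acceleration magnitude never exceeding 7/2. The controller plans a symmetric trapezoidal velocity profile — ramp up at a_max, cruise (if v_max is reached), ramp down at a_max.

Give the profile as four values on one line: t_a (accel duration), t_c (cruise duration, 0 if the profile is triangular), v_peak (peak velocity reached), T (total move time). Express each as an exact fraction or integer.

t_a=1 t_c=5/2 v_peak=7/2 T=9/2

v_max²/a_max = (7/2)²/(7/2) = 7/2
49/4 ≥ 7/2 ⇒ cruise phase
t_a = (7/2)/(7/2) = 1; v_peak = 7/2
d_cruise = 49/4 − 7/2 = 35/4; t_c = (35/4)/(7/2) = 5/2
T = 2·1 + 5/2 = 9/2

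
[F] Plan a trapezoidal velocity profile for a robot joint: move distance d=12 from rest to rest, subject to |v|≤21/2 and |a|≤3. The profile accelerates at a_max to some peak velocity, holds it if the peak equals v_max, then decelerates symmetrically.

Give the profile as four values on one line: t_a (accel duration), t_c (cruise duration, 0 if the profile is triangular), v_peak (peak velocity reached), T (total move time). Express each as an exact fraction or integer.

t_a=2 t_c=0 v_peak=6 T=4

v_max²/a_max = (21/2)²/3 = 147/4
12 < 147/4 → triangular
v_peak = √(12·3) = √36 = 6
t_a = 6/3 = 2; t_c = 0
T = 2·2 = 4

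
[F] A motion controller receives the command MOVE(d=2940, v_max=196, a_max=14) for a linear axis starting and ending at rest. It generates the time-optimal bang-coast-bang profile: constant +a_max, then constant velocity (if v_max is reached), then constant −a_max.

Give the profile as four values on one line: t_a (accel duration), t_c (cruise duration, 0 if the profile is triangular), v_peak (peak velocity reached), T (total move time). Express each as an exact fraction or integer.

vₘ²/aₘ = 196²/14 = 2744
2940 ≥ 2744 ⇒ cruise phase
t_a = 196/14 = 14; v_peak = 196
d_cruise = 2940 − 2744 = 196; t_c = 196/196 = 1
T = 2·14 + 1 = 29

t_a=14 t_c=1 v_peak=196 T=29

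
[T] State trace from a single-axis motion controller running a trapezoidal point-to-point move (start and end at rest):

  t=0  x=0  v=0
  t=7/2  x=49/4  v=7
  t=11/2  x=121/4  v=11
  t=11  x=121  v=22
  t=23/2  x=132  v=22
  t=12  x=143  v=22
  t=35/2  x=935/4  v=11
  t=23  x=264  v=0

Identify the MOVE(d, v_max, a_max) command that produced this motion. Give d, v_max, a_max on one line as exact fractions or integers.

d=264 v_max=22 a_max=2

final state: t=23, x=264, v=0 → d = 264
a_max = (7−0)/(7/2−0) = 2
max v = 22 over t∈[11,12] → v_max = 22
check: 22·(11+1) = 264 ✓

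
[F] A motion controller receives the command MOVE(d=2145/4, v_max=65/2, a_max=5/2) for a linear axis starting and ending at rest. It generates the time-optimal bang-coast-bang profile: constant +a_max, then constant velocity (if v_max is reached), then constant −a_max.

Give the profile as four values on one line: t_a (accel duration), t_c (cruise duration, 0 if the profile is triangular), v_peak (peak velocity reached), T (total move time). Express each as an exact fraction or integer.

vₘ²/aₘ = (65/2)²/(5/2) = 845/2
2145/4 ≥ 845/2 ⇒ cruise phase
t_a = (65/2)/(5/2) = 13; v_peak = 65/2
d_cruise = 2145/4 − 845/2 = 455/4; t_c = (455/4)/(65/2) = 7/2
T = 2·13 + 7/2 = 59/2

t_a=13 t_c=7/2 v_peak=65/2 T=59/2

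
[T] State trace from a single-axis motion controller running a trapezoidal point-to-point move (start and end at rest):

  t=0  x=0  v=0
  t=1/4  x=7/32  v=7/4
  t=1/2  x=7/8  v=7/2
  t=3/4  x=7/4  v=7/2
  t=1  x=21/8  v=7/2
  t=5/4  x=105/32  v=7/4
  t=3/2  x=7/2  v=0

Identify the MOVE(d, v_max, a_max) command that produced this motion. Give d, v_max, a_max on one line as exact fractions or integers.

d=7/2 v_max=7/2 a_max=7

final state: t=3/2, x=7/2, v=0 → d = 7/2
a_max = (7/4−0)/(1/4−0) = 7
max v = 7/2 over t∈[1/2,1] → v_max = 7/2
check: 7/2·(1/2+1/2) = 7/2 ✓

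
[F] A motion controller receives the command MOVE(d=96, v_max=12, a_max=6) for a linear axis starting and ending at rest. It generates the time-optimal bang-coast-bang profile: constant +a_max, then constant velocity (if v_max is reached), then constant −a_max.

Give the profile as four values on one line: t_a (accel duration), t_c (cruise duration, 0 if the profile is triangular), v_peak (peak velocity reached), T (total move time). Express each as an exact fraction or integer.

t_a=2 t_c=6 v_peak=12 T=10

(v_max)²/a_max = 12²/6 = 24
96 ≥ 24 so v_max reached
t_a = 12/6 = 2; v_peak = 12
d_cruise = 96 − 24 = 72; t_c = 72/12 = 6
T = 2·2 + 6 = 10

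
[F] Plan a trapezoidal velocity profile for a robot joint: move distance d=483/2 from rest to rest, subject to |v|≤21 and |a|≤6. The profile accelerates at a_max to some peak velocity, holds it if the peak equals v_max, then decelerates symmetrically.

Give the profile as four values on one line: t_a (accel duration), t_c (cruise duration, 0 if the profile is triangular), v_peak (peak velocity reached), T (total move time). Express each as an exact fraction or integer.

t_a=7/2 t_c=8 v_peak=21 T=15

vₘ²/aₘ = 21²/6 = 147/2
483/2 ≥ 147/2 ⇒ cruise phase
t_a = 21/6 = 7/2; v_peak = 21
d_cruise = 483/2 − 147/2 = 168; t_c = 168/21 = 8
T = 2·7/2 + 8 = 15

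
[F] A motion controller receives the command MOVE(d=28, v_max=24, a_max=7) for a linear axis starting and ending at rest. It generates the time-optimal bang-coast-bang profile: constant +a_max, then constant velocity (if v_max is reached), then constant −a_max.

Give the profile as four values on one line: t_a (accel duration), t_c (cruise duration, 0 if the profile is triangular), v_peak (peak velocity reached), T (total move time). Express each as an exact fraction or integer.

t_a=2 t_c=0 v_peak=14 T=4

vₘ²/aₘ = 24²/7 = 576/7
28 < 576/7 ⇒ no cruise
v_peak = √(28·7) = √196 = 14
t_a = 14/7 = 2; t_c = 0
T = 2·2 = 4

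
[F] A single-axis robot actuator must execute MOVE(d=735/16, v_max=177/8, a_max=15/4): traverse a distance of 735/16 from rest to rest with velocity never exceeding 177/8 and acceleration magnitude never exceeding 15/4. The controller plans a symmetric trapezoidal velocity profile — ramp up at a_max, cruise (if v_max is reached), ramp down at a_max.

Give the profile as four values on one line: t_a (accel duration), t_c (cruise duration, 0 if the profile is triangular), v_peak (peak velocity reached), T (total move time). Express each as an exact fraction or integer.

t_a=7/2 t_c=0 v_peak=105/8 T=7

vₘ²/aₘ = (177/8)²/(15/4) = 10443/80
735/16 < 10443/80 → triangular
v_peak = √(735/16·15/4) = √(11025/64) = 105/8
t_a = (105/8)/(15/4) = 7/2; t_c = 0
T = 2·7/2 = 7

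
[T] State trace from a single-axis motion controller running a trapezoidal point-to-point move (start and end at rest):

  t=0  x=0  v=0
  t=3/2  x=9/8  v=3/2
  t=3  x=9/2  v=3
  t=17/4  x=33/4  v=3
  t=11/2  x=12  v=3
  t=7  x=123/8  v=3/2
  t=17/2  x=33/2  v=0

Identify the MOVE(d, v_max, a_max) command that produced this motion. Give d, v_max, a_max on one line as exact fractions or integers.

final state: t=17/2, x=33/2, v=0 → d = 33/2
a_max = (3/2−0)/(3/2−0) = 1
max v = 3 over t∈[3,11/2] → v_max = 3
check: 3·(3+5/2) = 33/2 ✓

d=33/2 v_max=3 a_max=1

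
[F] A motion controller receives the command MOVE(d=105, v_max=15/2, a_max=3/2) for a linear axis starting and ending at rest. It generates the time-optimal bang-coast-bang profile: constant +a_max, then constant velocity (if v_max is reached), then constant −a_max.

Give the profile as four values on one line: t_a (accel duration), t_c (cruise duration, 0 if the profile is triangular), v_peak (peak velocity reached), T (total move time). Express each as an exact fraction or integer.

v_max²/a_max = (15/2)²/(3/2) = 75/2
105 ≥ 75/2 → trapezoidal
t_a = (15/2)/(3/2) = 5; v_peak = 15/2
d_cruise = 105 − 75/2 = 135/2; t_c = (135/2)/(15/2) = 9
T = 2·5 + 9 = 19

t_a=5 t_c=9 v_peak=15/2 T=19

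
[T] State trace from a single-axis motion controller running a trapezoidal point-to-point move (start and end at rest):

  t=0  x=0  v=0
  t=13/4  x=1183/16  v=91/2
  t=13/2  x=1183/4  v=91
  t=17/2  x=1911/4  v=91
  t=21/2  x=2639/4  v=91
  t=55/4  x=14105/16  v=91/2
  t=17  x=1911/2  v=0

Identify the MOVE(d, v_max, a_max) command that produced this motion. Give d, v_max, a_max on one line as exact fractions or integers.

final state: t=17, x=1911/2, v=0 → d = 1911/2
a_max = (91/2−0)/(13/4−0) = 14
max v = 91 over t∈[13/2,21/2] → v_max = 91
check: 91·(13/2+4) = 1911/2 ✓

d=1911/2 v_max=91 a_max=14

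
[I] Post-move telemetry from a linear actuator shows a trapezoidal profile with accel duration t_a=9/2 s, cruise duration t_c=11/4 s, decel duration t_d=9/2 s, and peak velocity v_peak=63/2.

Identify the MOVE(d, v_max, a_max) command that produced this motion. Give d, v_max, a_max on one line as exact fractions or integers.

a_max = (63/2)/(9/2) = 7
d_a = ½·63/2·9/2 = 567/8; d_c = 63/2·11/4 = 693/8
d = 2·567/8 + 693/8 = 1827/8
t_c = 11/4 > 0 ⇒ limit active, v_max = 63/2

d=1827/8 v_max=63/2 a_max=7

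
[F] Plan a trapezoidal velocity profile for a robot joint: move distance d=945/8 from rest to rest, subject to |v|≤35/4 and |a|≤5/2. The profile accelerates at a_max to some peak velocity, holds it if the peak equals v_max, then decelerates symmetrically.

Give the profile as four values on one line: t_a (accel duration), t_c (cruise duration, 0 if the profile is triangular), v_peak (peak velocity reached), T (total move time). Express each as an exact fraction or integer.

v_max²/a_max = (35/4)²/(5/2) = 245/8
945/8 ≥ 245/8 ⇒ cruise phase
t_a = (35/4)/(5/2) = 7/2; v_peak = 35/4
d_cruise = 945/8 − 245/8 = 175/2; t_c = (175/2)/(35/4) = 10
T = 2·7/2 + 10 = 17

t_a=7/2 t_c=10 v_peak=35/4 T=17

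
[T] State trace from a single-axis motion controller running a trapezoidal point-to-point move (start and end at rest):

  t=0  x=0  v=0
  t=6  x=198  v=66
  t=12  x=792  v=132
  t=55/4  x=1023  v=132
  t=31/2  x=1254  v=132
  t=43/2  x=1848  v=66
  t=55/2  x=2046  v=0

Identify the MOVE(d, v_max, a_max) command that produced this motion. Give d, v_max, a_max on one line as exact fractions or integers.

d=2046 v_max=132 a_max=11

final state: t=55/2, x=2046, v=0 → d = 2046
a_max = (66−0)/(6−0) = 11
max v = 132 over t∈[12,31/2] → v_max = 132
check: 132·(12+7/2) = 2046 ✓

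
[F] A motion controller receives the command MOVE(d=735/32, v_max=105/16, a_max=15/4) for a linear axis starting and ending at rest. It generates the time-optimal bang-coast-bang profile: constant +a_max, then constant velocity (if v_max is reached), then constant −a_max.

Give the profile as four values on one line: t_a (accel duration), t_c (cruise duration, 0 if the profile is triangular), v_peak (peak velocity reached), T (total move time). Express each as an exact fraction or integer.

vₘ²/aₘ = (105/16)²/(15/4) = 735/64
735/32 ≥ 735/64 → trapezoidal
t_a = (105/16)/(15/4) = 7/4; v_peak = 105/16
d_cruise = 735/32 − 735/64 = 735/64; t_c = (735/64)/(105/16) = 7/4
T = 2·7/4 + 7/4 = 21/4

t_a=7/4 t_c=7/4 v_peak=105/16 T=21/4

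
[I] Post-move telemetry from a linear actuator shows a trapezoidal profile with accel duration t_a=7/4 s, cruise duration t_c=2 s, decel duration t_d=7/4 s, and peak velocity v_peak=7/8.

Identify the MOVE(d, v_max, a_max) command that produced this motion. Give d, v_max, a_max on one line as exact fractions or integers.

d=105/32 v_max=7/8 a_max=1/2

a_max = (7/8)/(7/4) = 1/2
d_a = ½·7/8·7/4 = 49/64; d_c = 7/8·2 = 7/4
d = 2·49/64 + 7/4 = 105/32
t_c = 2 > 0 so v_max = 7/8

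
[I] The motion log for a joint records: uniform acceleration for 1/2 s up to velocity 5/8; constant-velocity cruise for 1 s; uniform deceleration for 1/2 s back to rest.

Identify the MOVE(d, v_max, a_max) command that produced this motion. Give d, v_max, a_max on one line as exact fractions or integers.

d=15/16 v_max=5/8 a_max=5/4

a_max = (5/8)/(1/2) = 5/4
d_a = ½·5/8·1/2 = 5/32; d_c = 5/8·1 = 5/8
d = 2·5/32 + 5/8 = 15/16
t_c = 1 > 0 → v_max = v_peak = 5/8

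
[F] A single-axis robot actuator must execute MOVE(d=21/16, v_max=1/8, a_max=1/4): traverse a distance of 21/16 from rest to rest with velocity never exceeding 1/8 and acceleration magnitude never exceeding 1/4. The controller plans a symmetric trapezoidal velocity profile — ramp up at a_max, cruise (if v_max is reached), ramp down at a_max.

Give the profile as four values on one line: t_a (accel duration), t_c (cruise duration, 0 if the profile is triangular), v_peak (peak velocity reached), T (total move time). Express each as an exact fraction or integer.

v_max²/a_max = (1/8)²/(1/4) = 1/16
21/16 ≥ 1/16 so v_max reached
t_a = (1/8)/(1/4) = 1/2; v_peak = 1/8
d_cruise = 21/16 − 1/16 = 5/4; t_c = (5/4)/(1/8) = 10
T = 2·1/2 + 10 = 11

t_a=1/2 t_c=10 v_peak=1/8 T=11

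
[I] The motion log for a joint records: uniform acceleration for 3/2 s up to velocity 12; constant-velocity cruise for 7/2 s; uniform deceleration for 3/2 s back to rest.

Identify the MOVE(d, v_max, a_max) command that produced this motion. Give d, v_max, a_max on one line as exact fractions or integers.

a_max = 12/(3/2) = 8
d_a = ½·12·3/2 = 9; d_c = 12·7/2 = 42
d = 2·9 + 42 = 60
t_c = 7/2 > 0 → v_max = v_peak = 12

d=60 v_max=12 a_max=8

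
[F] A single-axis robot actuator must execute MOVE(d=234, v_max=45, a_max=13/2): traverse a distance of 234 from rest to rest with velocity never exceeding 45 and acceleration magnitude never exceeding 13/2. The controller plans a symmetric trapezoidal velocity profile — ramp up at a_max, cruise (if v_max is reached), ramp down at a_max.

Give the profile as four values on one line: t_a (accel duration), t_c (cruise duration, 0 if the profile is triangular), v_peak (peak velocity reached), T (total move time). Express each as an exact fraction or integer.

t_a=6 t_c=0 v_peak=39 T=12

vₘ²/aₘ = 45²/(13/2) = 4050/13
234 < 4050/13 → triangular
v_peak = √(234·13/2) = √1521 = 39
t_a = 39/(13/2) = 6; t_c = 0
T = 2·6 = 12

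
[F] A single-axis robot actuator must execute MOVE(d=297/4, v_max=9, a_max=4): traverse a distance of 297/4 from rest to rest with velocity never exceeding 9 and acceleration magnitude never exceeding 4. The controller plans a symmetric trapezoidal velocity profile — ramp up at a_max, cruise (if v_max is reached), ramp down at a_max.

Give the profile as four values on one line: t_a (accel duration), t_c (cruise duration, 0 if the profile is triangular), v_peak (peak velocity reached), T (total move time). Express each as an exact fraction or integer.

t_a=9/4 t_c=6 v_peak=9 T=21/2

(v_max)²/a_max = 9²/4 = 81/4
297/4 ≥ 81/4 ⇒ cruise phase
t_a = 9/4; v_peak = 9
d_cruise = 297/4 − 81/4 = 54; t_c = 54/9 = 6
T = 2·9/4 + 6 = 21/2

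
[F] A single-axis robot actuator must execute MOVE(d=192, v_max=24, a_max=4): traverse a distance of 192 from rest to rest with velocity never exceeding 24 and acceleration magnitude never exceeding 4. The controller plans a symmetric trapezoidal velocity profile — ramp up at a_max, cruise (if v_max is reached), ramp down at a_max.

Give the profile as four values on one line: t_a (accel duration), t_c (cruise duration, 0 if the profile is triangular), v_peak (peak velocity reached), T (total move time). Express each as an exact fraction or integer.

v_max²/a_max = 24²/4 = 144
192 ≥ 144 ⇒ cruise phase
t_a = 24/4 = 6; v_peak = 24
d_cruise = 192 − 144 = 48; t_c = 48/24 = 2
T = 2·6 + 2 = 14

t_a=6 t_c=2 v_peak=24 T=14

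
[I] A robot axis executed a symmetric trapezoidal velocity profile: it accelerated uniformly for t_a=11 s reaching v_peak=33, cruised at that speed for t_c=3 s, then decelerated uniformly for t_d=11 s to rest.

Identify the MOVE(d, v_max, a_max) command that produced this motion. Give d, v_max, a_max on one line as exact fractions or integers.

a_max = 33/11 = 3
d_a = ½·33·11 = 363/2; d_c = 33·3 = 99
d = 2·363/2 + 99 = 462
t_c = 3 > 0 so v_max = 33

d=462 v_max=33 a_max=3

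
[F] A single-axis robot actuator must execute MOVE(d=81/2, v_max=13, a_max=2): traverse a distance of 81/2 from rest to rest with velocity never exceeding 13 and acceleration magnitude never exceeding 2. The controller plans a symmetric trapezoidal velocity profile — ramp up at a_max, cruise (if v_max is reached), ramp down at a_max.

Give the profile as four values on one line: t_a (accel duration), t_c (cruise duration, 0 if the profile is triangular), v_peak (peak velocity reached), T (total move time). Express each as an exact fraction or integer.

v_max²/a_max = 13²/2 = 169/2
81/2 < 169/2 → triangular
v_peak = √(81/2·2) = √81 = 9
t_a = 9/2; t_c = 0
T = 2·9/2 = 9

t_a=9/2 t_c=0 v_peak=9 T=9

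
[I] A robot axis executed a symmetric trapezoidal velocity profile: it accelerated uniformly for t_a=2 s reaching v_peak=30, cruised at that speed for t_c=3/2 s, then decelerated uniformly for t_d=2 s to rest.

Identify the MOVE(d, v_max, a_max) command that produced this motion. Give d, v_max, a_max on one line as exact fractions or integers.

d=105 v_max=30 a_max=15

a_max = 30/2 = 15
d_a = ½·30·2 = 30; d_c = 30·3/2 = 45
d = 2·30 + 45 = 105
t_c = 3/2 > 0 → v_max = v_peak = 30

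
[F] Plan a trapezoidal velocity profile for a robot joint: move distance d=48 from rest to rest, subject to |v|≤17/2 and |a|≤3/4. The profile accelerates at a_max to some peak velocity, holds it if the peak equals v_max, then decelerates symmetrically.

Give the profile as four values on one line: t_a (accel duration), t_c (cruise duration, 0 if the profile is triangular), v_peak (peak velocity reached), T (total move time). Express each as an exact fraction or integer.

t_a=8 t_c=0 v_peak=6 T=16

(v_max)²/a_max = (17/2)²/(3/4) = 289/3
48 < 289/3 → triangular
v_peak = √(48·3/4) = √36 = 6
t_a = 6/(3/4) = 8; t_c = 0
T = 2·8 = 16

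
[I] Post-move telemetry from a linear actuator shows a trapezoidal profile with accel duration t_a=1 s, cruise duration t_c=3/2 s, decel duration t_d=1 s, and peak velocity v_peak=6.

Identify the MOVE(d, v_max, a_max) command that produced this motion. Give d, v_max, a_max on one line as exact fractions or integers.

d=15 v_max=6 a_max=6

a_max = 6/1 = 6
d_a = ½·6·1 = 3; d_c = 6·3/2 = 9
d = 2·3 + 9 = 15
t_c = 3/2 > 0 so v_max = 6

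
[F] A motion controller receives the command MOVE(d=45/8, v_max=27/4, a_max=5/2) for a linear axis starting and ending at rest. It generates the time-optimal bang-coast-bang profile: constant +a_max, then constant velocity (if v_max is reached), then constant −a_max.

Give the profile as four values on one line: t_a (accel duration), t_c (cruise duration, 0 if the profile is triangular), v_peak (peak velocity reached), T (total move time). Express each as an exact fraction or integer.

v_max²/a_max = (27/4)²/(5/2) = 729/40
45/8 < 729/40 ⇒ no cruise
v_peak = √(45/8·5/2) = √(225/16) = 15/4
t_a = (15/4)/(5/2) = 3/2; t_c = 0
T = 2·3/2 = 3

t_a=3/2 t_c=0 v_peak=15/4 T=3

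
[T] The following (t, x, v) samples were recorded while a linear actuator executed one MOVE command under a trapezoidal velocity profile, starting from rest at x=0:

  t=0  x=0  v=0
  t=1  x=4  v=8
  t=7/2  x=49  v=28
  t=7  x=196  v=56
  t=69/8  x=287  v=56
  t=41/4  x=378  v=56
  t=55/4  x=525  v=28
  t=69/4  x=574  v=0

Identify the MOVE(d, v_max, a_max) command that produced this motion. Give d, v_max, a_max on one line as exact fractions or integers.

d=574 v_max=56 a_max=8

final state: t=69/4, x=574, v=0 → d = 574
a_max = (8−0)/(1−0) = 8
max v = 56 over t∈[7,41/4] → v_max = 56
check: 56·(7+13/4) = 574 ✓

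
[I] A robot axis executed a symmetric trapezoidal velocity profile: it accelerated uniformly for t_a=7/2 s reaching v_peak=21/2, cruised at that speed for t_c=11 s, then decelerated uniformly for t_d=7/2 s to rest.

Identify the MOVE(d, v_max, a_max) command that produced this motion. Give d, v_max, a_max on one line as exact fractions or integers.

a_max = (21/2)/(7/2) = 3
d_a = ½·21/2·7/2 = 147/8; d_c = 21/2·11 = 231/2
d = 2·147/8 + 231/2 = 609/4
t_c = 11 > 0 so v_max = 21/2

d=609/4 v_max=21/2 a_max=3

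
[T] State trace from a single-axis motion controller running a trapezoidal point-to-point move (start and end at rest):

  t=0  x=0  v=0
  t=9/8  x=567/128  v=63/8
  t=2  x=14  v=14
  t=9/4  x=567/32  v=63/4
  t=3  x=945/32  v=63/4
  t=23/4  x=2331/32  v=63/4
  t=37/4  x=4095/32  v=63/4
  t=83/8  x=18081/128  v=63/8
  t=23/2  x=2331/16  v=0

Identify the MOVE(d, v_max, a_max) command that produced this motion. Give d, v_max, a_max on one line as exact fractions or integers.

d=2331/16 v_max=63/4 a_max=7

final state: t=23/2, x=2331/16, v=0 → d = 2331/16
a_max = (63/8−0)/(9/8−0) = 7
max v = 63/4 over t∈[9/4,37/4] → v_max = 63/4
check: 63/4·(9/4+7) = 2331/16 ✓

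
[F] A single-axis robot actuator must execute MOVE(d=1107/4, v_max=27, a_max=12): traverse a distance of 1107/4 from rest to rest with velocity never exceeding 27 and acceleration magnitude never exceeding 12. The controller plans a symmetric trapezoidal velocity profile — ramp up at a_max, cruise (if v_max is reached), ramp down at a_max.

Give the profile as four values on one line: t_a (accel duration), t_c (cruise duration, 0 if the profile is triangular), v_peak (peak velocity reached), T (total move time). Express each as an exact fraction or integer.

vₘ²/aₘ = 27²/12 = 243/4
1107/4 ≥ 243/4 ⇒ cruise phase
t_a = 27/12 = 9/4; v_peak = 27
d_cruise = 1107/4 − 243/4 = 216; t_c = 216/27 = 8
T = 2·9/4 + 8 = 25/2

t_a=9/4 t_c=8 v_peak=27 T=25/2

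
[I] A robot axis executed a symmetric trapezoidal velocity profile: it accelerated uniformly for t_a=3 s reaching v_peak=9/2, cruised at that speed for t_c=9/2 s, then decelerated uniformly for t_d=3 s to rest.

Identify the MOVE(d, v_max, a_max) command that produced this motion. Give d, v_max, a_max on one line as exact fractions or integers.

d=135/4 v_max=9/2 a_max=3/2

a_max = (9/2)/3 = 3/2
d_a = ½·9/2·3 = 27/4; d_c = 9/2·9/2 = 81/4
d = 2·27/4 + 81/4 = 135/4
t_c = 9/2 > 0 so v_max = 9/2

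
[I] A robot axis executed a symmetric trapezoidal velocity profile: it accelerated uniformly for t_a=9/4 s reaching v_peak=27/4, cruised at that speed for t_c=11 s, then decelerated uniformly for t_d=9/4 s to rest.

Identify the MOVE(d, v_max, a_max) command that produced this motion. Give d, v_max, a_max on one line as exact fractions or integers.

a_max = (27/4)/(9/4) = 3
d_a = ½·27/4·9/4 = 243/32; d_c = 27/4·11 = 297/4
d = 2·243/32 + 297/4 = 1431/16
t_c = 11 > 0 ⇒ limit active, v_max = 27/4

d=1431/16 v_max=27/4 a_max=3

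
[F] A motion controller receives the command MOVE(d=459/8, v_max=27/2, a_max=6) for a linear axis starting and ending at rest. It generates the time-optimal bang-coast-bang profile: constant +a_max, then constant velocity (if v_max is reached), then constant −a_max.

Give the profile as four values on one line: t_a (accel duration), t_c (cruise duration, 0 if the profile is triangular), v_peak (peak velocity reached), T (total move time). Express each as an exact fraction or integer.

t_a=9/4 t_c=2 v_peak=27/2 T=13/2

vₘ²/aₘ = (27/2)²/6 = 243/8
459/8 ≥ 243/8 so v_max reached
t_a = (27/2)/6 = 9/4; v_peak = 27/2
d_cruise = 459/8 − 243/8 = 27; t_c = 27/(27/2) = 2
T = 2·9/4 + 2 = 13/2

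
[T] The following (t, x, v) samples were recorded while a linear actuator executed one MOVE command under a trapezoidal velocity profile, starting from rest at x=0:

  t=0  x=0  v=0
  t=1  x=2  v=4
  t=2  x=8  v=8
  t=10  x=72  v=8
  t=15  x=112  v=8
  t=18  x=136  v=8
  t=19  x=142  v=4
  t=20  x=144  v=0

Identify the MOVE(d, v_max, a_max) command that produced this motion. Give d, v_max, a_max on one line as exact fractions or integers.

d=144 v_max=8 a_max=4

final state: t=20, x=144, v=0 → d = 144
a_max = (4−0)/(1−0) = 4
max v = 8 over t∈[2,18] → v_max = 8
check: 8·(2+16) = 144 ✓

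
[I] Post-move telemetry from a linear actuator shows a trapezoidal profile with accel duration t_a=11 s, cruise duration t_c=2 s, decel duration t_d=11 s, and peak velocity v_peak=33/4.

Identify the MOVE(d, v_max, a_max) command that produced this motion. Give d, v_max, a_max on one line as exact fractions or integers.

d=429/4 v_max=33/4 a_max=3/4

a_max = (33/4)/11 = 3/4
d_a = ½·33/4·11 = 363/8; d_c = 33/4·2 = 33/2
d = 2·363/8 + 33/2 = 429/4
t_c = 2 > 0 so v_max = 33/4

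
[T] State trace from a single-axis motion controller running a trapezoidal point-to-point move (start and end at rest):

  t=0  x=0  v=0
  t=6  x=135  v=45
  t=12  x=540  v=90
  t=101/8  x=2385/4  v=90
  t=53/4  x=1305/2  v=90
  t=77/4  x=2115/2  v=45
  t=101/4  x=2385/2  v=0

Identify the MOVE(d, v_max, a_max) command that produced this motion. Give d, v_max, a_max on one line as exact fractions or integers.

d=2385/2 v_max=90 a_max=15/2

final state: t=101/4, x=2385/2, v=0 → d = 2385/2
a_max = (45−0)/(6−0) = 15/2
max v = 90 over t∈[12,53/4] → v_max = 90
check: 90·(12+5/4) = 2385/2 ✓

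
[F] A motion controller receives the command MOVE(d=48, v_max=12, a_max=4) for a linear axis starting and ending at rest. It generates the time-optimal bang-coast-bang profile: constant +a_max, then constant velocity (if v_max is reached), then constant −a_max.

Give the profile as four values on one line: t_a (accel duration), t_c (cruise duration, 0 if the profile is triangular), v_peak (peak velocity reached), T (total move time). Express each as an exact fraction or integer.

(v_max)²/a_max = 12²/4 = 36
48 ≥ 36 → trapezoidal
t_a = 12/4 = 3; v_peak = 12
d_cruise = 48 − 36 = 12; t_c = 12/12 = 1
T = 2·3 + 1 = 7

t_a=3 t_c=1 v_peak=12 T=7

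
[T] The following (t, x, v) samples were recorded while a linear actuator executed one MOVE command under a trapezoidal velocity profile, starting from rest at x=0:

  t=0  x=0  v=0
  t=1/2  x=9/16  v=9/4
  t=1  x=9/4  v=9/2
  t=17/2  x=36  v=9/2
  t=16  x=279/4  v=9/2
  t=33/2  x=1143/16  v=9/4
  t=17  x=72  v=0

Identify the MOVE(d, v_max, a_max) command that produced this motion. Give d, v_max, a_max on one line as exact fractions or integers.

final state: t=17, x=72, v=0 → d = 72
a_max = (9/4−0)/(1/2−0) = 9/2
max v = 9/2 over t∈[1,16] → v_max = 9/2
check: 9/2·(1+15) = 72 ✓

d=72 v_max=9/2 a_max=9/2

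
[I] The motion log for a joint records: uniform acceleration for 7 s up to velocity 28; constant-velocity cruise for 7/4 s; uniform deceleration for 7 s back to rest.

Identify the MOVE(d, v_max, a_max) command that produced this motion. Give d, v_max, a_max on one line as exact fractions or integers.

d=245 v_max=28 a_max=4

a_max = 28/7 = 4
d_a = ½·28·7 = 98; d_c = 28·7/4 = 49
d = 2·98 + 49 = 245
t_c = 7/4 > 0 ⇒ limit active, v_max = 28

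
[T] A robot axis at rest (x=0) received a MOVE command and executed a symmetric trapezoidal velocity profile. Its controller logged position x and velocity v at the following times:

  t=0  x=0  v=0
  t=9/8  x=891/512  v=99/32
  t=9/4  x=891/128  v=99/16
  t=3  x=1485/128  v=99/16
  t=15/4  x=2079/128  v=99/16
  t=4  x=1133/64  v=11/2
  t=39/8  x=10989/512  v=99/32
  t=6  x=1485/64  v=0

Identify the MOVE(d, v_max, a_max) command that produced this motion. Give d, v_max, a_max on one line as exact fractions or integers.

d=1485/64 v_max=99/16 a_max=11/4

final state: t=6, x=1485/64, v=0 → d = 1485/64
a_max = (99/32−0)/(9/8−0) = 11/4
max v = 99/16 over t∈[9/4,15/4] → v_max = 99/16
check: 99/16·(9/4+3/2) = 1485/64 ✓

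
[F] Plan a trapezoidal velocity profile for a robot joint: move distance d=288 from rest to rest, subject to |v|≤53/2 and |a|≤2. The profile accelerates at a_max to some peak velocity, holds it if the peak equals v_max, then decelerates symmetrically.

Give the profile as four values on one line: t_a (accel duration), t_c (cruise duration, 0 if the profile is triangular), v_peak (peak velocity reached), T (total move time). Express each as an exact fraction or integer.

v_max²/a_max = (53/2)²/2 = 2809/8
288 < 2809/8 ⇒ no cruise
v_peak = √(288·2) = √576 = 24
t_a = 24/2 = 12; t_c = 0
T = 2·12 = 24

t_a=12 t_c=0 v_peak=24 T=24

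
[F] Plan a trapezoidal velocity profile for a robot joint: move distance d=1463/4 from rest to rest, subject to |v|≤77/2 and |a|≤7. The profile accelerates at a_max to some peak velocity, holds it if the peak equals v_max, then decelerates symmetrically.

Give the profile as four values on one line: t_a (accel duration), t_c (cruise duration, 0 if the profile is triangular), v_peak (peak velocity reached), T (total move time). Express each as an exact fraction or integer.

t_a=11/2 t_c=4 v_peak=77/2 T=15

(v_max)²/a_max = (77/2)²/7 = 847/4
1463/4 ≥ 847/4 → trapezoidal
t_a = (77/2)/7 = 11/2; v_peak = 77/2
d_cruise = 1463/4 − 847/4 = 154; t_c = 154/(77/2) = 4
T = 2·11/2 + 4 = 15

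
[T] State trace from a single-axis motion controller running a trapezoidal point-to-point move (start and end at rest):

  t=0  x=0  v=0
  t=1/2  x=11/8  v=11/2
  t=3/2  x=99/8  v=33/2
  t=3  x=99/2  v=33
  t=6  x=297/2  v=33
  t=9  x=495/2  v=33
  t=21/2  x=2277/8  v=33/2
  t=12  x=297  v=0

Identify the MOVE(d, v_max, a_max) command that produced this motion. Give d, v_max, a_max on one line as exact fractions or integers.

d=297 v_max=33 a_max=11

final state: t=12, x=297, v=0 → d = 297
a_max = (11/2−0)/(1/2−0) = 11
max v = 33 over t∈[3,9] → v_max = 33
check: 33·(3+6) = 297 ✓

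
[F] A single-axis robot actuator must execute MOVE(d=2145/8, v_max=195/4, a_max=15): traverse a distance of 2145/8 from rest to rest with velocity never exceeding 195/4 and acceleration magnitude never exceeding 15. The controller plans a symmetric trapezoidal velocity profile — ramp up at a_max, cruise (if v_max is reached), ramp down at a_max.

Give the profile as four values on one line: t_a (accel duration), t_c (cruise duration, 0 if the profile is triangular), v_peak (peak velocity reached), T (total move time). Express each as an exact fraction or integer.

t_a=13/4 t_c=9/4 v_peak=195/4 T=35/4

(v_max)²/a_max = (195/4)²/15 = 2535/16
2145/8 ≥ 2535/16 so v_max reached
t_a = (195/4)/15 = 13/4; v_peak = 195/4
d_cruise = 2145/8 − 2535/16 = 1755/16; t_c = (1755/16)/(195/4) = 9/4
T = 2·13/4 + 9/4 = 35/4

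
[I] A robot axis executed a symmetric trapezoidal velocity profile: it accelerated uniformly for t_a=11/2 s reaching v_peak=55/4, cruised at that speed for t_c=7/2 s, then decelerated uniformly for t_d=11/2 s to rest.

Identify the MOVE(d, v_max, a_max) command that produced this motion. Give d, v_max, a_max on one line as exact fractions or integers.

a_max = (55/4)/(11/2) = 5/2
d_a = ½·55/4·11/2 = 605/16; d_c = 55/4·7/2 = 385/8
d = 2·605/16 + 385/8 = 495/4
t_c = 7/2 > 0 so v_max = 55/4

d=495/4 v_max=55/4 a_max=5/2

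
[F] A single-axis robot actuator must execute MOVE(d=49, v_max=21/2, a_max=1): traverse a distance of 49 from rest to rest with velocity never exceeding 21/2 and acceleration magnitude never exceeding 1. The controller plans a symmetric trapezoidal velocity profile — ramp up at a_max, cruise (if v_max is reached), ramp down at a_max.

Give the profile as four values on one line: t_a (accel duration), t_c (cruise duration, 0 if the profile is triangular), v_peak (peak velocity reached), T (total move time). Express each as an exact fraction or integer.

t_a=7 t_c=0 v_peak=7 T=14

(v_max)²/a_max = (21/2)²/1 = 441/4
49 < 441/4 ⇒ no cruise
v_peak = √(49·1) = √49 = 7
t_a = 7/1 = 7; t_c = 0
T = 2·7 = 14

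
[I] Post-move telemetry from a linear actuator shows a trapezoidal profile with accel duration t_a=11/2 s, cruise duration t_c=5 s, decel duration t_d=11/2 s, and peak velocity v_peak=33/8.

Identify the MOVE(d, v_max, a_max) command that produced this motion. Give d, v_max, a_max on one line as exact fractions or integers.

d=693/16 v_max=33/8 a_max=3/4

a_max = (33/8)/(11/2) = 3/4
d_a = ½·33/8·11/2 = 363/32; d_c = 33/8·5 = 165/8
d = 2·363/32 + 165/8 = 693/16
t_c = 5 > 0 so v_max = 33/8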